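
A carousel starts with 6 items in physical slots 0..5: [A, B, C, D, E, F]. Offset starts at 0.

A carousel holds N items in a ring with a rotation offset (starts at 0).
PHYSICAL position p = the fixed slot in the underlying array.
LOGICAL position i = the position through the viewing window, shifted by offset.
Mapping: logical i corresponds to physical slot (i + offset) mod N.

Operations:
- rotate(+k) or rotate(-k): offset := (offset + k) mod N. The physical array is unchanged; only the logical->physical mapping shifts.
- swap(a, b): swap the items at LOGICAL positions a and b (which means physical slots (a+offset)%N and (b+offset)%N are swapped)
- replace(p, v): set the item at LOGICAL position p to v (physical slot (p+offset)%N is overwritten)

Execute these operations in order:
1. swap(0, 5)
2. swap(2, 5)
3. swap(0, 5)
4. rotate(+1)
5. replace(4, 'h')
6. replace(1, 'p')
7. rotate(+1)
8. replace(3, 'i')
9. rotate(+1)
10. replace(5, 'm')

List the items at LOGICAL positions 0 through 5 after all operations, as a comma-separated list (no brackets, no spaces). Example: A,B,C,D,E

Answer: D,E,i,C,B,m

Derivation:
After op 1 (swap(0, 5)): offset=0, physical=[F,B,C,D,E,A], logical=[F,B,C,D,E,A]
After op 2 (swap(2, 5)): offset=0, physical=[F,B,A,D,E,C], logical=[F,B,A,D,E,C]
After op 3 (swap(0, 5)): offset=0, physical=[C,B,A,D,E,F], logical=[C,B,A,D,E,F]
After op 4 (rotate(+1)): offset=1, physical=[C,B,A,D,E,F], logical=[B,A,D,E,F,C]
After op 5 (replace(4, 'h')): offset=1, physical=[C,B,A,D,E,h], logical=[B,A,D,E,h,C]
After op 6 (replace(1, 'p')): offset=1, physical=[C,B,p,D,E,h], logical=[B,p,D,E,h,C]
After op 7 (rotate(+1)): offset=2, physical=[C,B,p,D,E,h], logical=[p,D,E,h,C,B]
After op 8 (replace(3, 'i')): offset=2, physical=[C,B,p,D,E,i], logical=[p,D,E,i,C,B]
After op 9 (rotate(+1)): offset=3, physical=[C,B,p,D,E,i], logical=[D,E,i,C,B,p]
After op 10 (replace(5, 'm')): offset=3, physical=[C,B,m,D,E,i], logical=[D,E,i,C,B,m]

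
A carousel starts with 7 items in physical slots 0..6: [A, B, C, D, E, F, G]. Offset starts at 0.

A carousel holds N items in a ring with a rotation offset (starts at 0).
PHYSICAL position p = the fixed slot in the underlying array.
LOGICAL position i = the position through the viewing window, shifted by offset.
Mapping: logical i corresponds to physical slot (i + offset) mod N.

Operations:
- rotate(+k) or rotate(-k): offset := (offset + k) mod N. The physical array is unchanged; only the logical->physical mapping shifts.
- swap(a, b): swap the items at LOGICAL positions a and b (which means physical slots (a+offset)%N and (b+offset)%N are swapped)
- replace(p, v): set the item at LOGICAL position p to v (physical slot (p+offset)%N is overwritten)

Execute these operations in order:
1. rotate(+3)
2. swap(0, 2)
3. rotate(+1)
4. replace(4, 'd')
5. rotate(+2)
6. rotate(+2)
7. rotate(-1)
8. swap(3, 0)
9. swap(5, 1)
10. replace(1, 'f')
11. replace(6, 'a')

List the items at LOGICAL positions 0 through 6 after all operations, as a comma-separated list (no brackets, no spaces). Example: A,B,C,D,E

Answer: F,f,C,A,E,d,a

Derivation:
After op 1 (rotate(+3)): offset=3, physical=[A,B,C,D,E,F,G], logical=[D,E,F,G,A,B,C]
After op 2 (swap(0, 2)): offset=3, physical=[A,B,C,F,E,D,G], logical=[F,E,D,G,A,B,C]
After op 3 (rotate(+1)): offset=4, physical=[A,B,C,F,E,D,G], logical=[E,D,G,A,B,C,F]
After op 4 (replace(4, 'd')): offset=4, physical=[A,d,C,F,E,D,G], logical=[E,D,G,A,d,C,F]
After op 5 (rotate(+2)): offset=6, physical=[A,d,C,F,E,D,G], logical=[G,A,d,C,F,E,D]
After op 6 (rotate(+2)): offset=1, physical=[A,d,C,F,E,D,G], logical=[d,C,F,E,D,G,A]
After op 7 (rotate(-1)): offset=0, physical=[A,d,C,F,E,D,G], logical=[A,d,C,F,E,D,G]
After op 8 (swap(3, 0)): offset=0, physical=[F,d,C,A,E,D,G], logical=[F,d,C,A,E,D,G]
After op 9 (swap(5, 1)): offset=0, physical=[F,D,C,A,E,d,G], logical=[F,D,C,A,E,d,G]
After op 10 (replace(1, 'f')): offset=0, physical=[F,f,C,A,E,d,G], logical=[F,f,C,A,E,d,G]
After op 11 (replace(6, 'a')): offset=0, physical=[F,f,C,A,E,d,a], logical=[F,f,C,A,E,d,a]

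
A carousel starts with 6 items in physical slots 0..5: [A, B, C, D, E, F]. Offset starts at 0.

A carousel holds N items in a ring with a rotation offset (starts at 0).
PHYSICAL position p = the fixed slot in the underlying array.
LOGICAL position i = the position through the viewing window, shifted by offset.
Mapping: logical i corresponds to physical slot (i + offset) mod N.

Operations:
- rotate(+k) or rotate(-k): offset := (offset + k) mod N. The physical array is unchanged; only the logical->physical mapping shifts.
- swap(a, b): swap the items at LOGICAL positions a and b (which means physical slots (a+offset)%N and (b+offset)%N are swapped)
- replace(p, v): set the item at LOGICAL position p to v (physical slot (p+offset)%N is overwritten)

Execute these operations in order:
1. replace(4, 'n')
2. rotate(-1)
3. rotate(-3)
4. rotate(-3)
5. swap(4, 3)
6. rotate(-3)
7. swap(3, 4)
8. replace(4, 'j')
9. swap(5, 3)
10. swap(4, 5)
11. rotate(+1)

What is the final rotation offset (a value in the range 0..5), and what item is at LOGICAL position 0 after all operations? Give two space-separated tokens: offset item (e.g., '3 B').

Answer: 3 C

Derivation:
After op 1 (replace(4, 'n')): offset=0, physical=[A,B,C,D,n,F], logical=[A,B,C,D,n,F]
After op 2 (rotate(-1)): offset=5, physical=[A,B,C,D,n,F], logical=[F,A,B,C,D,n]
After op 3 (rotate(-3)): offset=2, physical=[A,B,C,D,n,F], logical=[C,D,n,F,A,B]
After op 4 (rotate(-3)): offset=5, physical=[A,B,C,D,n,F], logical=[F,A,B,C,D,n]
After op 5 (swap(4, 3)): offset=5, physical=[A,B,D,C,n,F], logical=[F,A,B,D,C,n]
After op 6 (rotate(-3)): offset=2, physical=[A,B,D,C,n,F], logical=[D,C,n,F,A,B]
After op 7 (swap(3, 4)): offset=2, physical=[F,B,D,C,n,A], logical=[D,C,n,A,F,B]
After op 8 (replace(4, 'j')): offset=2, physical=[j,B,D,C,n,A], logical=[D,C,n,A,j,B]
After op 9 (swap(5, 3)): offset=2, physical=[j,A,D,C,n,B], logical=[D,C,n,B,j,A]
After op 10 (swap(4, 5)): offset=2, physical=[A,j,D,C,n,B], logical=[D,C,n,B,A,j]
After op 11 (rotate(+1)): offset=3, physical=[A,j,D,C,n,B], logical=[C,n,B,A,j,D]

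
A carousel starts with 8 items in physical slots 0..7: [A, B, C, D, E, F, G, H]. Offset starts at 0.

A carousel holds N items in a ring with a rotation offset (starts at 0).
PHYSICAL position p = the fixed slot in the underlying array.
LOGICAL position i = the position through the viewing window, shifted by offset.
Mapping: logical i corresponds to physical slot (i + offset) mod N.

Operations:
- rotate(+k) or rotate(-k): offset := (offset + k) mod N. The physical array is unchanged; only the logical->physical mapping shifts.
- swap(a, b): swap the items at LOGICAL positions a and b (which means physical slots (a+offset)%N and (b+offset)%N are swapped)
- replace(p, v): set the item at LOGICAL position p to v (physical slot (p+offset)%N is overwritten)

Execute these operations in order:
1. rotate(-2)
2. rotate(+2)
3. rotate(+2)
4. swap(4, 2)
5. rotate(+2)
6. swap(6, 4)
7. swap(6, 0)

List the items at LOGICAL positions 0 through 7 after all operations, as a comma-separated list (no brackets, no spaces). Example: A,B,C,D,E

After op 1 (rotate(-2)): offset=6, physical=[A,B,C,D,E,F,G,H], logical=[G,H,A,B,C,D,E,F]
After op 2 (rotate(+2)): offset=0, physical=[A,B,C,D,E,F,G,H], logical=[A,B,C,D,E,F,G,H]
After op 3 (rotate(+2)): offset=2, physical=[A,B,C,D,E,F,G,H], logical=[C,D,E,F,G,H,A,B]
After op 4 (swap(4, 2)): offset=2, physical=[A,B,C,D,G,F,E,H], logical=[C,D,G,F,E,H,A,B]
After op 5 (rotate(+2)): offset=4, physical=[A,B,C,D,G,F,E,H], logical=[G,F,E,H,A,B,C,D]
After op 6 (swap(6, 4)): offset=4, physical=[C,B,A,D,G,F,E,H], logical=[G,F,E,H,C,B,A,D]
After op 7 (swap(6, 0)): offset=4, physical=[C,B,G,D,A,F,E,H], logical=[A,F,E,H,C,B,G,D]

Answer: A,F,E,H,C,B,G,D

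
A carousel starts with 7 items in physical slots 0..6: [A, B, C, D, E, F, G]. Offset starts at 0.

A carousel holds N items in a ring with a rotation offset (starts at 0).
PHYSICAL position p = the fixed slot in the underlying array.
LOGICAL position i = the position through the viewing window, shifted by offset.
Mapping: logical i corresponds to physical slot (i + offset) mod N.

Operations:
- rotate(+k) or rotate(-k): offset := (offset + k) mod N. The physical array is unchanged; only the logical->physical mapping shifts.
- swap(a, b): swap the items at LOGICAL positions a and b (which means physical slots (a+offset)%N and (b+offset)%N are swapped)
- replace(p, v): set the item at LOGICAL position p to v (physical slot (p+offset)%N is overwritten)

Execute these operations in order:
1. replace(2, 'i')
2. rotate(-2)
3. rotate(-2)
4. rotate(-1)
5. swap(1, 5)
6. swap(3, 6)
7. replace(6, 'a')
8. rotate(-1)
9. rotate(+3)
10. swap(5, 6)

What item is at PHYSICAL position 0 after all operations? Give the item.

Answer: D

Derivation:
After op 1 (replace(2, 'i')): offset=0, physical=[A,B,i,D,E,F,G], logical=[A,B,i,D,E,F,G]
After op 2 (rotate(-2)): offset=5, physical=[A,B,i,D,E,F,G], logical=[F,G,A,B,i,D,E]
After op 3 (rotate(-2)): offset=3, physical=[A,B,i,D,E,F,G], logical=[D,E,F,G,A,B,i]
After op 4 (rotate(-1)): offset=2, physical=[A,B,i,D,E,F,G], logical=[i,D,E,F,G,A,B]
After op 5 (swap(1, 5)): offset=2, physical=[D,B,i,A,E,F,G], logical=[i,A,E,F,G,D,B]
After op 6 (swap(3, 6)): offset=2, physical=[D,F,i,A,E,B,G], logical=[i,A,E,B,G,D,F]
After op 7 (replace(6, 'a')): offset=2, physical=[D,a,i,A,E,B,G], logical=[i,A,E,B,G,D,a]
After op 8 (rotate(-1)): offset=1, physical=[D,a,i,A,E,B,G], logical=[a,i,A,E,B,G,D]
After op 9 (rotate(+3)): offset=4, physical=[D,a,i,A,E,B,G], logical=[E,B,G,D,a,i,A]
After op 10 (swap(5, 6)): offset=4, physical=[D,a,A,i,E,B,G], logical=[E,B,G,D,a,A,i]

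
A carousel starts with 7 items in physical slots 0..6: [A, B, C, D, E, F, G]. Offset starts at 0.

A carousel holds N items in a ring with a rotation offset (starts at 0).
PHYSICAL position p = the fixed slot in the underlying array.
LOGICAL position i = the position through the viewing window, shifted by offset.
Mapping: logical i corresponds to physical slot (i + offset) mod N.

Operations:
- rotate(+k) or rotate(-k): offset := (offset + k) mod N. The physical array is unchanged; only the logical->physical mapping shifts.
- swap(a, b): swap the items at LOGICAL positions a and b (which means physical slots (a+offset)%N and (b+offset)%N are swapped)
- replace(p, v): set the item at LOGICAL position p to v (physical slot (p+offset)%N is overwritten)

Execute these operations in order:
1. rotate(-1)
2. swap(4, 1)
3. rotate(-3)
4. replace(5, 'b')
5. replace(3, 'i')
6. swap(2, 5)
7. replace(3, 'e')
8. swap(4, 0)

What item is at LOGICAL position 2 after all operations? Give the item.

After op 1 (rotate(-1)): offset=6, physical=[A,B,C,D,E,F,G], logical=[G,A,B,C,D,E,F]
After op 2 (swap(4, 1)): offset=6, physical=[D,B,C,A,E,F,G], logical=[G,D,B,C,A,E,F]
After op 3 (rotate(-3)): offset=3, physical=[D,B,C,A,E,F,G], logical=[A,E,F,G,D,B,C]
After op 4 (replace(5, 'b')): offset=3, physical=[D,b,C,A,E,F,G], logical=[A,E,F,G,D,b,C]
After op 5 (replace(3, 'i')): offset=3, physical=[D,b,C,A,E,F,i], logical=[A,E,F,i,D,b,C]
After op 6 (swap(2, 5)): offset=3, physical=[D,F,C,A,E,b,i], logical=[A,E,b,i,D,F,C]
After op 7 (replace(3, 'e')): offset=3, physical=[D,F,C,A,E,b,e], logical=[A,E,b,e,D,F,C]
After op 8 (swap(4, 0)): offset=3, physical=[A,F,C,D,E,b,e], logical=[D,E,b,e,A,F,C]

Answer: b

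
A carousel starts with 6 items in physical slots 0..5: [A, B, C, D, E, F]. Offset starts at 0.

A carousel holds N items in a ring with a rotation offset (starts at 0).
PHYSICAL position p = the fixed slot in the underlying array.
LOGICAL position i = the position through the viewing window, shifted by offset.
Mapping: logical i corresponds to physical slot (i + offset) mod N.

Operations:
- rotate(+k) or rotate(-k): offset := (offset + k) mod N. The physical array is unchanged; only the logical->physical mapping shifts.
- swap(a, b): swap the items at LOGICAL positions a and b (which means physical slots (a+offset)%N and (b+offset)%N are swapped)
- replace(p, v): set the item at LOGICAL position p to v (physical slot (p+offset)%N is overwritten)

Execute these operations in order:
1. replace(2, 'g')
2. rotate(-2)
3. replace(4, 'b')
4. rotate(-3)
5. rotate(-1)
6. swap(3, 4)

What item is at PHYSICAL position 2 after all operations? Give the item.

Answer: b

Derivation:
After op 1 (replace(2, 'g')): offset=0, physical=[A,B,g,D,E,F], logical=[A,B,g,D,E,F]
After op 2 (rotate(-2)): offset=4, physical=[A,B,g,D,E,F], logical=[E,F,A,B,g,D]
After op 3 (replace(4, 'b')): offset=4, physical=[A,B,b,D,E,F], logical=[E,F,A,B,b,D]
After op 4 (rotate(-3)): offset=1, physical=[A,B,b,D,E,F], logical=[B,b,D,E,F,A]
After op 5 (rotate(-1)): offset=0, physical=[A,B,b,D,E,F], logical=[A,B,b,D,E,F]
After op 6 (swap(3, 4)): offset=0, physical=[A,B,b,E,D,F], logical=[A,B,b,E,D,F]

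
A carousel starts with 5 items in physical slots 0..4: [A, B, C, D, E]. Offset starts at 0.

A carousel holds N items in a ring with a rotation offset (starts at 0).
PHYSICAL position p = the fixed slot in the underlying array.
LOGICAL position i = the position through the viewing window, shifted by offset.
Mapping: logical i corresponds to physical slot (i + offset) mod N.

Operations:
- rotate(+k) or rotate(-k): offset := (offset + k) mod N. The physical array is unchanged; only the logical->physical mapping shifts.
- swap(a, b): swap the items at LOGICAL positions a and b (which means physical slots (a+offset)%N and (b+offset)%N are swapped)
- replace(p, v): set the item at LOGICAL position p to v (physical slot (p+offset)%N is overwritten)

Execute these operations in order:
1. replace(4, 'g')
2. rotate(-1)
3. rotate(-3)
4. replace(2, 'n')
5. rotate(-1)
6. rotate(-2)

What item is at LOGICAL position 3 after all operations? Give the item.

Answer: B

Derivation:
After op 1 (replace(4, 'g')): offset=0, physical=[A,B,C,D,g], logical=[A,B,C,D,g]
After op 2 (rotate(-1)): offset=4, physical=[A,B,C,D,g], logical=[g,A,B,C,D]
After op 3 (rotate(-3)): offset=1, physical=[A,B,C,D,g], logical=[B,C,D,g,A]
After op 4 (replace(2, 'n')): offset=1, physical=[A,B,C,n,g], logical=[B,C,n,g,A]
After op 5 (rotate(-1)): offset=0, physical=[A,B,C,n,g], logical=[A,B,C,n,g]
After op 6 (rotate(-2)): offset=3, physical=[A,B,C,n,g], logical=[n,g,A,B,C]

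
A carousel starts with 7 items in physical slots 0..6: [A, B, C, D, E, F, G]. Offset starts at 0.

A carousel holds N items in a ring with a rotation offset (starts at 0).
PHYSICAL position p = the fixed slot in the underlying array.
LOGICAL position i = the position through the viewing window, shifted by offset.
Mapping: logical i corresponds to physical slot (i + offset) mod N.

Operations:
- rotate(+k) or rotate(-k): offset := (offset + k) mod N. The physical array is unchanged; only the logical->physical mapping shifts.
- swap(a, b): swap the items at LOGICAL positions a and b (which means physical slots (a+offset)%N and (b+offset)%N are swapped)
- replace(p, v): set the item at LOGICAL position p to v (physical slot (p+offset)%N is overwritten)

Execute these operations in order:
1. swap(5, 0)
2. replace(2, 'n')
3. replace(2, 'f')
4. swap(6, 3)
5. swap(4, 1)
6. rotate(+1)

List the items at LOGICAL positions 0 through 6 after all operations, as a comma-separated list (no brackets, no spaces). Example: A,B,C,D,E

Answer: E,f,G,B,A,D,F

Derivation:
After op 1 (swap(5, 0)): offset=0, physical=[F,B,C,D,E,A,G], logical=[F,B,C,D,E,A,G]
After op 2 (replace(2, 'n')): offset=0, physical=[F,B,n,D,E,A,G], logical=[F,B,n,D,E,A,G]
After op 3 (replace(2, 'f')): offset=0, physical=[F,B,f,D,E,A,G], logical=[F,B,f,D,E,A,G]
After op 4 (swap(6, 3)): offset=0, physical=[F,B,f,G,E,A,D], logical=[F,B,f,G,E,A,D]
After op 5 (swap(4, 1)): offset=0, physical=[F,E,f,G,B,A,D], logical=[F,E,f,G,B,A,D]
After op 6 (rotate(+1)): offset=1, physical=[F,E,f,G,B,A,D], logical=[E,f,G,B,A,D,F]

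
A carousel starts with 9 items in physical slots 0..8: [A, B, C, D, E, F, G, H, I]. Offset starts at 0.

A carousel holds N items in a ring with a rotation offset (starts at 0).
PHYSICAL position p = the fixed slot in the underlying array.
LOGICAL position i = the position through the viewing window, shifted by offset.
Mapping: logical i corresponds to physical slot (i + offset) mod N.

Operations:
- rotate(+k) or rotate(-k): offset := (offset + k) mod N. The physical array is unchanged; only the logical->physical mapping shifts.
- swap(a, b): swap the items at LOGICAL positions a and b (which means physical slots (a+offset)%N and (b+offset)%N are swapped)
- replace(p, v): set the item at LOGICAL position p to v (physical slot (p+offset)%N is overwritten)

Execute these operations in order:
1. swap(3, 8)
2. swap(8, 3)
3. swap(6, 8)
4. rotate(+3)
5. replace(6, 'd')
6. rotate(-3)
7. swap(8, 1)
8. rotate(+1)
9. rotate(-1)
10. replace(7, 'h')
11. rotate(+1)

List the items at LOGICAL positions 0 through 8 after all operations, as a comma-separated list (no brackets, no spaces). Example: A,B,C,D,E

After op 1 (swap(3, 8)): offset=0, physical=[A,B,C,I,E,F,G,H,D], logical=[A,B,C,I,E,F,G,H,D]
After op 2 (swap(8, 3)): offset=0, physical=[A,B,C,D,E,F,G,H,I], logical=[A,B,C,D,E,F,G,H,I]
After op 3 (swap(6, 8)): offset=0, physical=[A,B,C,D,E,F,I,H,G], logical=[A,B,C,D,E,F,I,H,G]
After op 4 (rotate(+3)): offset=3, physical=[A,B,C,D,E,F,I,H,G], logical=[D,E,F,I,H,G,A,B,C]
After op 5 (replace(6, 'd')): offset=3, physical=[d,B,C,D,E,F,I,H,G], logical=[D,E,F,I,H,G,d,B,C]
After op 6 (rotate(-3)): offset=0, physical=[d,B,C,D,E,F,I,H,G], logical=[d,B,C,D,E,F,I,H,G]
After op 7 (swap(8, 1)): offset=0, physical=[d,G,C,D,E,F,I,H,B], logical=[d,G,C,D,E,F,I,H,B]
After op 8 (rotate(+1)): offset=1, physical=[d,G,C,D,E,F,I,H,B], logical=[G,C,D,E,F,I,H,B,d]
After op 9 (rotate(-1)): offset=0, physical=[d,G,C,D,E,F,I,H,B], logical=[d,G,C,D,E,F,I,H,B]
After op 10 (replace(7, 'h')): offset=0, physical=[d,G,C,D,E,F,I,h,B], logical=[d,G,C,D,E,F,I,h,B]
After op 11 (rotate(+1)): offset=1, physical=[d,G,C,D,E,F,I,h,B], logical=[G,C,D,E,F,I,h,B,d]

Answer: G,C,D,E,F,I,h,B,d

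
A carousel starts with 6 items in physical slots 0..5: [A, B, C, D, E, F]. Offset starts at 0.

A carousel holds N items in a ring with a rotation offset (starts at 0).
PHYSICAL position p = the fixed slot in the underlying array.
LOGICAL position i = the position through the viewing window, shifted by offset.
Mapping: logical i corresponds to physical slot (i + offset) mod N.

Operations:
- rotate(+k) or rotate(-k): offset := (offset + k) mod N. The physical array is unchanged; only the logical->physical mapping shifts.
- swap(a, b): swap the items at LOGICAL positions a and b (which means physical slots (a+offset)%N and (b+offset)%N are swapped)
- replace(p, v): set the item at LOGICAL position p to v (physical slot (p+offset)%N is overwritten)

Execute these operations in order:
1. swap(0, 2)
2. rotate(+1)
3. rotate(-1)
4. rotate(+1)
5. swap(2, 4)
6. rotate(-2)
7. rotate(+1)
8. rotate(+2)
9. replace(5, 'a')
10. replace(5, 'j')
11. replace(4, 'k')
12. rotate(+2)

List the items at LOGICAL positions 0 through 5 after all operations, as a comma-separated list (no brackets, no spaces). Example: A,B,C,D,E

Answer: E,D,k,j,A,F

Derivation:
After op 1 (swap(0, 2)): offset=0, physical=[C,B,A,D,E,F], logical=[C,B,A,D,E,F]
After op 2 (rotate(+1)): offset=1, physical=[C,B,A,D,E,F], logical=[B,A,D,E,F,C]
After op 3 (rotate(-1)): offset=0, physical=[C,B,A,D,E,F], logical=[C,B,A,D,E,F]
After op 4 (rotate(+1)): offset=1, physical=[C,B,A,D,E,F], logical=[B,A,D,E,F,C]
After op 5 (swap(2, 4)): offset=1, physical=[C,B,A,F,E,D], logical=[B,A,F,E,D,C]
After op 6 (rotate(-2)): offset=5, physical=[C,B,A,F,E,D], logical=[D,C,B,A,F,E]
After op 7 (rotate(+1)): offset=0, physical=[C,B,A,F,E,D], logical=[C,B,A,F,E,D]
After op 8 (rotate(+2)): offset=2, physical=[C,B,A,F,E,D], logical=[A,F,E,D,C,B]
After op 9 (replace(5, 'a')): offset=2, physical=[C,a,A,F,E,D], logical=[A,F,E,D,C,a]
After op 10 (replace(5, 'j')): offset=2, physical=[C,j,A,F,E,D], logical=[A,F,E,D,C,j]
After op 11 (replace(4, 'k')): offset=2, physical=[k,j,A,F,E,D], logical=[A,F,E,D,k,j]
After op 12 (rotate(+2)): offset=4, physical=[k,j,A,F,E,D], logical=[E,D,k,j,A,F]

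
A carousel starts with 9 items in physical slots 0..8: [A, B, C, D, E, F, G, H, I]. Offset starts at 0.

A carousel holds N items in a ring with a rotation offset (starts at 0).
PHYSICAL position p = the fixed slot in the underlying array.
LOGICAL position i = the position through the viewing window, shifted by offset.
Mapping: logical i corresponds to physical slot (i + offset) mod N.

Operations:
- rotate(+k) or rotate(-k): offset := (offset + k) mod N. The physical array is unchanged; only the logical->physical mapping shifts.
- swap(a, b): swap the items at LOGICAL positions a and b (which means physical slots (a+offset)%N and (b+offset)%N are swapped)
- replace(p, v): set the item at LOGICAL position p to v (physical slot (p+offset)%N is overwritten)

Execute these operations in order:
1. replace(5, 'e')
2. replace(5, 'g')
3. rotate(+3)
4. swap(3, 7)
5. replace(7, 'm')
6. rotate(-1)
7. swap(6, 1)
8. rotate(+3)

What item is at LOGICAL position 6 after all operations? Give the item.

After op 1 (replace(5, 'e')): offset=0, physical=[A,B,C,D,E,e,G,H,I], logical=[A,B,C,D,E,e,G,H,I]
After op 2 (replace(5, 'g')): offset=0, physical=[A,B,C,D,E,g,G,H,I], logical=[A,B,C,D,E,g,G,H,I]
After op 3 (rotate(+3)): offset=3, physical=[A,B,C,D,E,g,G,H,I], logical=[D,E,g,G,H,I,A,B,C]
After op 4 (swap(3, 7)): offset=3, physical=[A,G,C,D,E,g,B,H,I], logical=[D,E,g,B,H,I,A,G,C]
After op 5 (replace(7, 'm')): offset=3, physical=[A,m,C,D,E,g,B,H,I], logical=[D,E,g,B,H,I,A,m,C]
After op 6 (rotate(-1)): offset=2, physical=[A,m,C,D,E,g,B,H,I], logical=[C,D,E,g,B,H,I,A,m]
After op 7 (swap(6, 1)): offset=2, physical=[A,m,C,I,E,g,B,H,D], logical=[C,I,E,g,B,H,D,A,m]
After op 8 (rotate(+3)): offset=5, physical=[A,m,C,I,E,g,B,H,D], logical=[g,B,H,D,A,m,C,I,E]

Answer: C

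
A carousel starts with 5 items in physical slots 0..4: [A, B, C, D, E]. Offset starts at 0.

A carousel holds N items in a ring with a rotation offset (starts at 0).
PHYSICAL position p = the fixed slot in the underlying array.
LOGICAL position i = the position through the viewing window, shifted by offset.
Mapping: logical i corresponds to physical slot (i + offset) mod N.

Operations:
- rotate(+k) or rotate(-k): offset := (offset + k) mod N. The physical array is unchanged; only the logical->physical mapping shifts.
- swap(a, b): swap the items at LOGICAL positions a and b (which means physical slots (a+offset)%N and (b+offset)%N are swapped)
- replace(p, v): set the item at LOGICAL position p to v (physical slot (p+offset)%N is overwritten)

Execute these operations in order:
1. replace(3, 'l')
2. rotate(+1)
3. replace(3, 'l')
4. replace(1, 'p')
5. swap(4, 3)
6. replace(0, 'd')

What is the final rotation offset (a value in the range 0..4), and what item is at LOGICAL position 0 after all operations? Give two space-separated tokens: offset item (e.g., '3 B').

Answer: 1 d

Derivation:
After op 1 (replace(3, 'l')): offset=0, physical=[A,B,C,l,E], logical=[A,B,C,l,E]
After op 2 (rotate(+1)): offset=1, physical=[A,B,C,l,E], logical=[B,C,l,E,A]
After op 3 (replace(3, 'l')): offset=1, physical=[A,B,C,l,l], logical=[B,C,l,l,A]
After op 4 (replace(1, 'p')): offset=1, physical=[A,B,p,l,l], logical=[B,p,l,l,A]
After op 5 (swap(4, 3)): offset=1, physical=[l,B,p,l,A], logical=[B,p,l,A,l]
After op 6 (replace(0, 'd')): offset=1, physical=[l,d,p,l,A], logical=[d,p,l,A,l]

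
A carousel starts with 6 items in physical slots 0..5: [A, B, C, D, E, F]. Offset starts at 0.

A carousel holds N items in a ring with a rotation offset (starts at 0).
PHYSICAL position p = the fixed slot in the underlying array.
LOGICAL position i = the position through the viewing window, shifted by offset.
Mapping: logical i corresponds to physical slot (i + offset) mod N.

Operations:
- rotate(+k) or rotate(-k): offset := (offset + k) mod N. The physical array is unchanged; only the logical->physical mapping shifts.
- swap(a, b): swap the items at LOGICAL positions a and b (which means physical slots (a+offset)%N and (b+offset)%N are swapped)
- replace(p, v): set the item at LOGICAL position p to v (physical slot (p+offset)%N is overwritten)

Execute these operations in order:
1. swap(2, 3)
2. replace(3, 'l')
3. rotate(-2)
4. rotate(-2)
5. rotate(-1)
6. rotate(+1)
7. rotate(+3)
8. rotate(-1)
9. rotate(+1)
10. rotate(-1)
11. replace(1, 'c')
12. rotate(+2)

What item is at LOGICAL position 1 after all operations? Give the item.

After op 1 (swap(2, 3)): offset=0, physical=[A,B,D,C,E,F], logical=[A,B,D,C,E,F]
After op 2 (replace(3, 'l')): offset=0, physical=[A,B,D,l,E,F], logical=[A,B,D,l,E,F]
After op 3 (rotate(-2)): offset=4, physical=[A,B,D,l,E,F], logical=[E,F,A,B,D,l]
After op 4 (rotate(-2)): offset=2, physical=[A,B,D,l,E,F], logical=[D,l,E,F,A,B]
After op 5 (rotate(-1)): offset=1, physical=[A,B,D,l,E,F], logical=[B,D,l,E,F,A]
After op 6 (rotate(+1)): offset=2, physical=[A,B,D,l,E,F], logical=[D,l,E,F,A,B]
After op 7 (rotate(+3)): offset=5, physical=[A,B,D,l,E,F], logical=[F,A,B,D,l,E]
After op 8 (rotate(-1)): offset=4, physical=[A,B,D,l,E,F], logical=[E,F,A,B,D,l]
After op 9 (rotate(+1)): offset=5, physical=[A,B,D,l,E,F], logical=[F,A,B,D,l,E]
After op 10 (rotate(-1)): offset=4, physical=[A,B,D,l,E,F], logical=[E,F,A,B,D,l]
After op 11 (replace(1, 'c')): offset=4, physical=[A,B,D,l,E,c], logical=[E,c,A,B,D,l]
After op 12 (rotate(+2)): offset=0, physical=[A,B,D,l,E,c], logical=[A,B,D,l,E,c]

Answer: B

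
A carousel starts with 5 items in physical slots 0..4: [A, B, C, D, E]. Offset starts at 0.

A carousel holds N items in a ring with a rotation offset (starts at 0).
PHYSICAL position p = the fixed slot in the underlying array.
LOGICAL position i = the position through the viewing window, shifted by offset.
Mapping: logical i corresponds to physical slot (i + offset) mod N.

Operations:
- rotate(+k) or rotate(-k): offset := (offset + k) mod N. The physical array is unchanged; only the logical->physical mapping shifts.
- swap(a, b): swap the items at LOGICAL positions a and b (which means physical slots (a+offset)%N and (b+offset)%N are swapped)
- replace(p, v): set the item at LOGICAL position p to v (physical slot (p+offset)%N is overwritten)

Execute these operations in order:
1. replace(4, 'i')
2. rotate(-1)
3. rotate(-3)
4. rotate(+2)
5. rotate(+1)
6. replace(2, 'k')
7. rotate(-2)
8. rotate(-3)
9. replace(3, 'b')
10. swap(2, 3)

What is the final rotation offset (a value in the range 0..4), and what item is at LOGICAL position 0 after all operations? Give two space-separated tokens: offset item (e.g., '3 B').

After op 1 (replace(4, 'i')): offset=0, physical=[A,B,C,D,i], logical=[A,B,C,D,i]
After op 2 (rotate(-1)): offset=4, physical=[A,B,C,D,i], logical=[i,A,B,C,D]
After op 3 (rotate(-3)): offset=1, physical=[A,B,C,D,i], logical=[B,C,D,i,A]
After op 4 (rotate(+2)): offset=3, physical=[A,B,C,D,i], logical=[D,i,A,B,C]
After op 5 (rotate(+1)): offset=4, physical=[A,B,C,D,i], logical=[i,A,B,C,D]
After op 6 (replace(2, 'k')): offset=4, physical=[A,k,C,D,i], logical=[i,A,k,C,D]
After op 7 (rotate(-2)): offset=2, physical=[A,k,C,D,i], logical=[C,D,i,A,k]
After op 8 (rotate(-3)): offset=4, physical=[A,k,C,D,i], logical=[i,A,k,C,D]
After op 9 (replace(3, 'b')): offset=4, physical=[A,k,b,D,i], logical=[i,A,k,b,D]
After op 10 (swap(2, 3)): offset=4, physical=[A,b,k,D,i], logical=[i,A,b,k,D]

Answer: 4 i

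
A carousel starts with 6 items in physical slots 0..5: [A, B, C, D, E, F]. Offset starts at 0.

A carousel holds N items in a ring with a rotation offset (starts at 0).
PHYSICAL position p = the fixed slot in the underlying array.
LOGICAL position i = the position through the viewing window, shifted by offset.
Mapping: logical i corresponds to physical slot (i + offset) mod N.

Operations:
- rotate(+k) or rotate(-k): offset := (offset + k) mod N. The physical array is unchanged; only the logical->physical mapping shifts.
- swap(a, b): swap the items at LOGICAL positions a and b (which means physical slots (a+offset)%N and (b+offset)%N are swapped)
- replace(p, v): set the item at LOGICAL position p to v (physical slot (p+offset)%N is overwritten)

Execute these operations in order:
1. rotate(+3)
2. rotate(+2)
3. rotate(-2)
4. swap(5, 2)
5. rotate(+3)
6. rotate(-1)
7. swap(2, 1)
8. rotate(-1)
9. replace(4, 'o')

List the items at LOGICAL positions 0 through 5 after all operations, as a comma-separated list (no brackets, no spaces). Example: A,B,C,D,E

After op 1 (rotate(+3)): offset=3, physical=[A,B,C,D,E,F], logical=[D,E,F,A,B,C]
After op 2 (rotate(+2)): offset=5, physical=[A,B,C,D,E,F], logical=[F,A,B,C,D,E]
After op 3 (rotate(-2)): offset=3, physical=[A,B,C,D,E,F], logical=[D,E,F,A,B,C]
After op 4 (swap(5, 2)): offset=3, physical=[A,B,F,D,E,C], logical=[D,E,C,A,B,F]
After op 5 (rotate(+3)): offset=0, physical=[A,B,F,D,E,C], logical=[A,B,F,D,E,C]
After op 6 (rotate(-1)): offset=5, physical=[A,B,F,D,E,C], logical=[C,A,B,F,D,E]
After op 7 (swap(2, 1)): offset=5, physical=[B,A,F,D,E,C], logical=[C,B,A,F,D,E]
After op 8 (rotate(-1)): offset=4, physical=[B,A,F,D,E,C], logical=[E,C,B,A,F,D]
After op 9 (replace(4, 'o')): offset=4, physical=[B,A,o,D,E,C], logical=[E,C,B,A,o,D]

Answer: E,C,B,A,o,D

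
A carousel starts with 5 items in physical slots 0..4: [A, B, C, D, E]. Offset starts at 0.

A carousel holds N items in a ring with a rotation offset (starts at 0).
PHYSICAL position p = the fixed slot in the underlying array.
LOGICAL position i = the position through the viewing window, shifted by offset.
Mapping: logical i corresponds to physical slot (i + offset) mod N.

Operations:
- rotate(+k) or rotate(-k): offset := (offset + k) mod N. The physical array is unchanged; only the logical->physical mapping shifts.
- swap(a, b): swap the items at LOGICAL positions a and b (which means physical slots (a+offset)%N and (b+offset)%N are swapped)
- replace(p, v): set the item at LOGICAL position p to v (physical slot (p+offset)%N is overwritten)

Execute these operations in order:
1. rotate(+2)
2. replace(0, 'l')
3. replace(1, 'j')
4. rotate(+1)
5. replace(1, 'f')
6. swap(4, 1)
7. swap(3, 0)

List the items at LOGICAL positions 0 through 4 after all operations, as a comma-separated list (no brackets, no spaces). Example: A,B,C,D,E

Answer: B,l,A,j,f

Derivation:
After op 1 (rotate(+2)): offset=2, physical=[A,B,C,D,E], logical=[C,D,E,A,B]
After op 2 (replace(0, 'l')): offset=2, physical=[A,B,l,D,E], logical=[l,D,E,A,B]
After op 3 (replace(1, 'j')): offset=2, physical=[A,B,l,j,E], logical=[l,j,E,A,B]
After op 4 (rotate(+1)): offset=3, physical=[A,B,l,j,E], logical=[j,E,A,B,l]
After op 5 (replace(1, 'f')): offset=3, physical=[A,B,l,j,f], logical=[j,f,A,B,l]
After op 6 (swap(4, 1)): offset=3, physical=[A,B,f,j,l], logical=[j,l,A,B,f]
After op 7 (swap(3, 0)): offset=3, physical=[A,j,f,B,l], logical=[B,l,A,j,f]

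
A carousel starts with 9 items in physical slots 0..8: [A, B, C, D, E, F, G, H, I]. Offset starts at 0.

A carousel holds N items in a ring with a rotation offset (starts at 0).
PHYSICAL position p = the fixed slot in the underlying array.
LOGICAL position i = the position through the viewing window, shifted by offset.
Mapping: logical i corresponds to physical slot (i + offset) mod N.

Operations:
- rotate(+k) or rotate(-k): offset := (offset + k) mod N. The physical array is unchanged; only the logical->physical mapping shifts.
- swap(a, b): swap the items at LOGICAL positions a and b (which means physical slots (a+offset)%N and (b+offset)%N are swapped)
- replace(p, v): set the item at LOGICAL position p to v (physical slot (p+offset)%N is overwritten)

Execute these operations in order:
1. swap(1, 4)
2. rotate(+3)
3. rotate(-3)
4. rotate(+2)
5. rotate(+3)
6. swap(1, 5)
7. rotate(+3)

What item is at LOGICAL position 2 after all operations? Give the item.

After op 1 (swap(1, 4)): offset=0, physical=[A,E,C,D,B,F,G,H,I], logical=[A,E,C,D,B,F,G,H,I]
After op 2 (rotate(+3)): offset=3, physical=[A,E,C,D,B,F,G,H,I], logical=[D,B,F,G,H,I,A,E,C]
After op 3 (rotate(-3)): offset=0, physical=[A,E,C,D,B,F,G,H,I], logical=[A,E,C,D,B,F,G,H,I]
After op 4 (rotate(+2)): offset=2, physical=[A,E,C,D,B,F,G,H,I], logical=[C,D,B,F,G,H,I,A,E]
After op 5 (rotate(+3)): offset=5, physical=[A,E,C,D,B,F,G,H,I], logical=[F,G,H,I,A,E,C,D,B]
After op 6 (swap(1, 5)): offset=5, physical=[A,G,C,D,B,F,E,H,I], logical=[F,E,H,I,A,G,C,D,B]
After op 7 (rotate(+3)): offset=8, physical=[A,G,C,D,B,F,E,H,I], logical=[I,A,G,C,D,B,F,E,H]

Answer: G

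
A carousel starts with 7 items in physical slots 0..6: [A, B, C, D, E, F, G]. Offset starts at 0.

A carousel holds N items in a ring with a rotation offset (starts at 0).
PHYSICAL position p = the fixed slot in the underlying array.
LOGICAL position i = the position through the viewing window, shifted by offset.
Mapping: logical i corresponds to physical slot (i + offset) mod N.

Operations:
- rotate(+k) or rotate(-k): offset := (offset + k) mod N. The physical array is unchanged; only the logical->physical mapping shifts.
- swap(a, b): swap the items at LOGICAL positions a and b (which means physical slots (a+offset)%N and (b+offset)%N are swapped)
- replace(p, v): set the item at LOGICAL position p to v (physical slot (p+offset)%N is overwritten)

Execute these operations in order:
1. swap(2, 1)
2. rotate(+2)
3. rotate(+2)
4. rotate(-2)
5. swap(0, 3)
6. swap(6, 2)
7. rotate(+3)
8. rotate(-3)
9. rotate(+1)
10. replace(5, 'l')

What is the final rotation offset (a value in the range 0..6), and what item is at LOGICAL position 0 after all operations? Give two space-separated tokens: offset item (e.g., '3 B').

Answer: 3 D

Derivation:
After op 1 (swap(2, 1)): offset=0, physical=[A,C,B,D,E,F,G], logical=[A,C,B,D,E,F,G]
After op 2 (rotate(+2)): offset=2, physical=[A,C,B,D,E,F,G], logical=[B,D,E,F,G,A,C]
After op 3 (rotate(+2)): offset=4, physical=[A,C,B,D,E,F,G], logical=[E,F,G,A,C,B,D]
After op 4 (rotate(-2)): offset=2, physical=[A,C,B,D,E,F,G], logical=[B,D,E,F,G,A,C]
After op 5 (swap(0, 3)): offset=2, physical=[A,C,F,D,E,B,G], logical=[F,D,E,B,G,A,C]
After op 6 (swap(6, 2)): offset=2, physical=[A,E,F,D,C,B,G], logical=[F,D,C,B,G,A,E]
After op 7 (rotate(+3)): offset=5, physical=[A,E,F,D,C,B,G], logical=[B,G,A,E,F,D,C]
After op 8 (rotate(-3)): offset=2, physical=[A,E,F,D,C,B,G], logical=[F,D,C,B,G,A,E]
After op 9 (rotate(+1)): offset=3, physical=[A,E,F,D,C,B,G], logical=[D,C,B,G,A,E,F]
After op 10 (replace(5, 'l')): offset=3, physical=[A,l,F,D,C,B,G], logical=[D,C,B,G,A,l,F]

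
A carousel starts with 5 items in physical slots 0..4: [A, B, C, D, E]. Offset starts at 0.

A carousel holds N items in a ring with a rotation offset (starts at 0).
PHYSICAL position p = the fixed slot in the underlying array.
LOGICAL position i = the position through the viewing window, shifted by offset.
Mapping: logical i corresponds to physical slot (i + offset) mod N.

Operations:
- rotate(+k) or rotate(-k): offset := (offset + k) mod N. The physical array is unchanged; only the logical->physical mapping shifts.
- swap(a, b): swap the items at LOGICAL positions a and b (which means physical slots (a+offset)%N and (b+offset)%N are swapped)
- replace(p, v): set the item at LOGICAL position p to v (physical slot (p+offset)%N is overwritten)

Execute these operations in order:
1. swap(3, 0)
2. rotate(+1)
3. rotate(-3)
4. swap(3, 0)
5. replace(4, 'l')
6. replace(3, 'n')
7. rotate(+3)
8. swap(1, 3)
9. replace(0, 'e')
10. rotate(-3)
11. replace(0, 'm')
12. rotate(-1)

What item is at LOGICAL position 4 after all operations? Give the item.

After op 1 (swap(3, 0)): offset=0, physical=[D,B,C,A,E], logical=[D,B,C,A,E]
After op 2 (rotate(+1)): offset=1, physical=[D,B,C,A,E], logical=[B,C,A,E,D]
After op 3 (rotate(-3)): offset=3, physical=[D,B,C,A,E], logical=[A,E,D,B,C]
After op 4 (swap(3, 0)): offset=3, physical=[D,A,C,B,E], logical=[B,E,D,A,C]
After op 5 (replace(4, 'l')): offset=3, physical=[D,A,l,B,E], logical=[B,E,D,A,l]
After op 6 (replace(3, 'n')): offset=3, physical=[D,n,l,B,E], logical=[B,E,D,n,l]
After op 7 (rotate(+3)): offset=1, physical=[D,n,l,B,E], logical=[n,l,B,E,D]
After op 8 (swap(1, 3)): offset=1, physical=[D,n,E,B,l], logical=[n,E,B,l,D]
After op 9 (replace(0, 'e')): offset=1, physical=[D,e,E,B,l], logical=[e,E,B,l,D]
After op 10 (rotate(-3)): offset=3, physical=[D,e,E,B,l], logical=[B,l,D,e,E]
After op 11 (replace(0, 'm')): offset=3, physical=[D,e,E,m,l], logical=[m,l,D,e,E]
After op 12 (rotate(-1)): offset=2, physical=[D,e,E,m,l], logical=[E,m,l,D,e]

Answer: e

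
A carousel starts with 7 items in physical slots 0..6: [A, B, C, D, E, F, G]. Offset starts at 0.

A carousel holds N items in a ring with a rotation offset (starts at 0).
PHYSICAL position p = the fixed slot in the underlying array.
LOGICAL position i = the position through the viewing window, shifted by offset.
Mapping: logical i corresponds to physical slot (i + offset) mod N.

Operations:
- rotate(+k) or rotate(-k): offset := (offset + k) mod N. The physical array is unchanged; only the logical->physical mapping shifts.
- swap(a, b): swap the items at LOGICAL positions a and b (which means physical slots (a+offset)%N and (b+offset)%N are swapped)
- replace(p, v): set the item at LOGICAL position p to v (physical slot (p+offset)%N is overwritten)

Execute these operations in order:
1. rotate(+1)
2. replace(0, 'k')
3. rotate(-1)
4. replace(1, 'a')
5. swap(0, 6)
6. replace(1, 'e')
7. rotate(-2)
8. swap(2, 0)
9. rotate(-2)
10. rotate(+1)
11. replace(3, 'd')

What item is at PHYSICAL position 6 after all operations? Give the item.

Answer: A

Derivation:
After op 1 (rotate(+1)): offset=1, physical=[A,B,C,D,E,F,G], logical=[B,C,D,E,F,G,A]
After op 2 (replace(0, 'k')): offset=1, physical=[A,k,C,D,E,F,G], logical=[k,C,D,E,F,G,A]
After op 3 (rotate(-1)): offset=0, physical=[A,k,C,D,E,F,G], logical=[A,k,C,D,E,F,G]
After op 4 (replace(1, 'a')): offset=0, physical=[A,a,C,D,E,F,G], logical=[A,a,C,D,E,F,G]
After op 5 (swap(0, 6)): offset=0, physical=[G,a,C,D,E,F,A], logical=[G,a,C,D,E,F,A]
After op 6 (replace(1, 'e')): offset=0, physical=[G,e,C,D,E,F,A], logical=[G,e,C,D,E,F,A]
After op 7 (rotate(-2)): offset=5, physical=[G,e,C,D,E,F,A], logical=[F,A,G,e,C,D,E]
After op 8 (swap(2, 0)): offset=5, physical=[F,e,C,D,E,G,A], logical=[G,A,F,e,C,D,E]
After op 9 (rotate(-2)): offset=3, physical=[F,e,C,D,E,G,A], logical=[D,E,G,A,F,e,C]
After op 10 (rotate(+1)): offset=4, physical=[F,e,C,D,E,G,A], logical=[E,G,A,F,e,C,D]
After op 11 (replace(3, 'd')): offset=4, physical=[d,e,C,D,E,G,A], logical=[E,G,A,d,e,C,D]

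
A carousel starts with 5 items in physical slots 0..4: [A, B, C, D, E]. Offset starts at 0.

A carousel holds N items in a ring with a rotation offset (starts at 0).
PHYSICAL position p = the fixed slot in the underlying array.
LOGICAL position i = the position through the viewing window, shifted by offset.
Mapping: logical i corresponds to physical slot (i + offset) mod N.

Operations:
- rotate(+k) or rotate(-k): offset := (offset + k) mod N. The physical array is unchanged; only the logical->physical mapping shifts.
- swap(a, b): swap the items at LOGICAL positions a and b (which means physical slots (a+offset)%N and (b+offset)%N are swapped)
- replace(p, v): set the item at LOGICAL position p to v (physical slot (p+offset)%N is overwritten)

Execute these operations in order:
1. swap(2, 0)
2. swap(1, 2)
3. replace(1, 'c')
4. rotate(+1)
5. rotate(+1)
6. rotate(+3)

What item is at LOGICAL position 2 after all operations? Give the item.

Answer: B

Derivation:
After op 1 (swap(2, 0)): offset=0, physical=[C,B,A,D,E], logical=[C,B,A,D,E]
After op 2 (swap(1, 2)): offset=0, physical=[C,A,B,D,E], logical=[C,A,B,D,E]
After op 3 (replace(1, 'c')): offset=0, physical=[C,c,B,D,E], logical=[C,c,B,D,E]
After op 4 (rotate(+1)): offset=1, physical=[C,c,B,D,E], logical=[c,B,D,E,C]
After op 5 (rotate(+1)): offset=2, physical=[C,c,B,D,E], logical=[B,D,E,C,c]
After op 6 (rotate(+3)): offset=0, physical=[C,c,B,D,E], logical=[C,c,B,D,E]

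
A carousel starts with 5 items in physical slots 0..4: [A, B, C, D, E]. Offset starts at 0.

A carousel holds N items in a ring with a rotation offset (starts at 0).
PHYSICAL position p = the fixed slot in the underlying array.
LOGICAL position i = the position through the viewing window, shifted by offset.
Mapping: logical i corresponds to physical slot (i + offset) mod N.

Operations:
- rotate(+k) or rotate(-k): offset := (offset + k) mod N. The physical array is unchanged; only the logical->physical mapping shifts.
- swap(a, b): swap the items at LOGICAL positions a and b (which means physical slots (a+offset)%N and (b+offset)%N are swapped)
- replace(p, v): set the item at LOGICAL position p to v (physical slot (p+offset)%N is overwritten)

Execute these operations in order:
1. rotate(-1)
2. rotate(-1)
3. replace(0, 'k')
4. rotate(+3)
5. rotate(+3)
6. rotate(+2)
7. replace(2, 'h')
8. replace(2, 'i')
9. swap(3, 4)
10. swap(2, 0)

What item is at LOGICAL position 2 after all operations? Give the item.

Answer: B

Derivation:
After op 1 (rotate(-1)): offset=4, physical=[A,B,C,D,E], logical=[E,A,B,C,D]
After op 2 (rotate(-1)): offset=3, physical=[A,B,C,D,E], logical=[D,E,A,B,C]
After op 3 (replace(0, 'k')): offset=3, physical=[A,B,C,k,E], logical=[k,E,A,B,C]
After op 4 (rotate(+3)): offset=1, physical=[A,B,C,k,E], logical=[B,C,k,E,A]
After op 5 (rotate(+3)): offset=4, physical=[A,B,C,k,E], logical=[E,A,B,C,k]
After op 6 (rotate(+2)): offset=1, physical=[A,B,C,k,E], logical=[B,C,k,E,A]
After op 7 (replace(2, 'h')): offset=1, physical=[A,B,C,h,E], logical=[B,C,h,E,A]
After op 8 (replace(2, 'i')): offset=1, physical=[A,B,C,i,E], logical=[B,C,i,E,A]
After op 9 (swap(3, 4)): offset=1, physical=[E,B,C,i,A], logical=[B,C,i,A,E]
After op 10 (swap(2, 0)): offset=1, physical=[E,i,C,B,A], logical=[i,C,B,A,E]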